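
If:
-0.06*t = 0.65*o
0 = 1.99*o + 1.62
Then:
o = -0.81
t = 8.82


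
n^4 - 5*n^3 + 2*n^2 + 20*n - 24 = (n - 3)*(n - 2)^2*(n + 2)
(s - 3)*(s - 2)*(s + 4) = s^3 - s^2 - 14*s + 24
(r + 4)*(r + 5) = r^2 + 9*r + 20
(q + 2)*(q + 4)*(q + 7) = q^3 + 13*q^2 + 50*q + 56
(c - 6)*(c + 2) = c^2 - 4*c - 12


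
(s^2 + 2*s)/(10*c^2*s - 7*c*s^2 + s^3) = (s + 2)/(10*c^2 - 7*c*s + s^2)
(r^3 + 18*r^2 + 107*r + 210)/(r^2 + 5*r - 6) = (r^2 + 12*r + 35)/(r - 1)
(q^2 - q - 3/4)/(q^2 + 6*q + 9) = (q^2 - q - 3/4)/(q^2 + 6*q + 9)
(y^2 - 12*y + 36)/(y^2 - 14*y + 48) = (y - 6)/(y - 8)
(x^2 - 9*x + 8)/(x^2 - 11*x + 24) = (x - 1)/(x - 3)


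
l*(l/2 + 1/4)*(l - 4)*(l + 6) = l^4/2 + 5*l^3/4 - 23*l^2/2 - 6*l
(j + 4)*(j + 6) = j^2 + 10*j + 24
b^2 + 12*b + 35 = (b + 5)*(b + 7)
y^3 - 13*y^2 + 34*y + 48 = (y - 8)*(y - 6)*(y + 1)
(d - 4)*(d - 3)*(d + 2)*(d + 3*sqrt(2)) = d^4 - 5*d^3 + 3*sqrt(2)*d^3 - 15*sqrt(2)*d^2 - 2*d^2 - 6*sqrt(2)*d + 24*d + 72*sqrt(2)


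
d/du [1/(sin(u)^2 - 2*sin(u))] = 2*(1 - sin(u))*cos(u)/((sin(u) - 2)^2*sin(u)^2)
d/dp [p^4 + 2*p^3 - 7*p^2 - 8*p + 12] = 4*p^3 + 6*p^2 - 14*p - 8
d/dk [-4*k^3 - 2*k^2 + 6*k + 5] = -12*k^2 - 4*k + 6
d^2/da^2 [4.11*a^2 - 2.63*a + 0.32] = 8.22000000000000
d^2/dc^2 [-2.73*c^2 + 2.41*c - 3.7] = -5.46000000000000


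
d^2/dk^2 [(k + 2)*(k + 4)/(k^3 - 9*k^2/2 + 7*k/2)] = 4*(4*k^6 + 72*k^5 - 174*k^4 - 687*k^3 + 2280*k^2 - 1512*k + 392)/(k^3*(8*k^6 - 108*k^5 + 570*k^4 - 1485*k^3 + 1995*k^2 - 1323*k + 343))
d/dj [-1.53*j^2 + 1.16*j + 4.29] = 1.16 - 3.06*j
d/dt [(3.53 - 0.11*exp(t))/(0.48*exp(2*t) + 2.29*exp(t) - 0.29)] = (0.0528*exp(2*t) - 3.3888*exp(t) - 8.0518)*exp(t)/(0.2304*exp(4*t) + 2.1984*exp(3*t) + 4.9657*exp(2*t) - 1.3282*exp(t) + 0.0841)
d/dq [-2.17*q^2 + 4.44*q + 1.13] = 4.44 - 4.34*q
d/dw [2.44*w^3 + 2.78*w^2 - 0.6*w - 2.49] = 7.32*w^2 + 5.56*w - 0.6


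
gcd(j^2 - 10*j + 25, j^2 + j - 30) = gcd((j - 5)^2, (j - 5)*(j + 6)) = j - 5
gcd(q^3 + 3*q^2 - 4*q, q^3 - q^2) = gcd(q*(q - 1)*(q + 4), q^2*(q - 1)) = q^2 - q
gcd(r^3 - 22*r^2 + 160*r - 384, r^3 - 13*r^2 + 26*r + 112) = r - 8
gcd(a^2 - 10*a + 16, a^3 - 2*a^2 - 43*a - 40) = a - 8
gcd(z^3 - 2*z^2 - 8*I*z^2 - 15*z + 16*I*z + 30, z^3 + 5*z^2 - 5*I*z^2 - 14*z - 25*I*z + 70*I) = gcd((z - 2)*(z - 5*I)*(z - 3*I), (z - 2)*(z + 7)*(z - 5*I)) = z^2 + z*(-2 - 5*I) + 10*I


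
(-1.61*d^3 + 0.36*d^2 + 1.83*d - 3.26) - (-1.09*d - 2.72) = -1.61*d^3 + 0.36*d^2 + 2.92*d - 0.54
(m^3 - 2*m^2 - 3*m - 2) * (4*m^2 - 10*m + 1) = 4*m^5 - 18*m^4 + 9*m^3 + 20*m^2 + 17*m - 2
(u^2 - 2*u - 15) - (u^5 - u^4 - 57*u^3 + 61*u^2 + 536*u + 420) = -u^5 + u^4 + 57*u^3 - 60*u^2 - 538*u - 435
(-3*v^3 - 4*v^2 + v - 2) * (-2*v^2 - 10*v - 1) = 6*v^5 + 38*v^4 + 41*v^3 - 2*v^2 + 19*v + 2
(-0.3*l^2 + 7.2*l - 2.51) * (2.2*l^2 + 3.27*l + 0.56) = -0.66*l^4 + 14.859*l^3 + 17.854*l^2 - 4.1757*l - 1.4056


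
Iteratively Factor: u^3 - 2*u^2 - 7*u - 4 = (u + 1)*(u^2 - 3*u - 4) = (u - 4)*(u + 1)*(u + 1)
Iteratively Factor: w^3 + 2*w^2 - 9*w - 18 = (w + 2)*(w^2 - 9) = (w + 2)*(w + 3)*(w - 3)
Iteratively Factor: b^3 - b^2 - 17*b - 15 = (b + 1)*(b^2 - 2*b - 15) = (b - 5)*(b + 1)*(b + 3)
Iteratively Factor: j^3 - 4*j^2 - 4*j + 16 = (j - 2)*(j^2 - 2*j - 8) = (j - 2)*(j + 2)*(j - 4)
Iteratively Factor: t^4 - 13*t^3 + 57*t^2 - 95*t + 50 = (t - 1)*(t^3 - 12*t^2 + 45*t - 50) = (t - 2)*(t - 1)*(t^2 - 10*t + 25) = (t - 5)*(t - 2)*(t - 1)*(t - 5)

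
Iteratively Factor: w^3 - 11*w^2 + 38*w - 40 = (w - 2)*(w^2 - 9*w + 20) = (w - 5)*(w - 2)*(w - 4)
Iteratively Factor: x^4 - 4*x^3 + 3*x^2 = (x)*(x^3 - 4*x^2 + 3*x) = x^2*(x^2 - 4*x + 3) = x^2*(x - 1)*(x - 3)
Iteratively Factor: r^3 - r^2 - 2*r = (r - 2)*(r^2 + r) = (r - 2)*(r + 1)*(r)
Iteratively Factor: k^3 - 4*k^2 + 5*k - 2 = (k - 1)*(k^2 - 3*k + 2) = (k - 2)*(k - 1)*(k - 1)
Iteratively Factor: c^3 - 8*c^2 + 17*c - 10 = (c - 1)*(c^2 - 7*c + 10) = (c - 5)*(c - 1)*(c - 2)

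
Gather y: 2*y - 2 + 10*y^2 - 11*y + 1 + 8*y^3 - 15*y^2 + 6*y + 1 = 8*y^3 - 5*y^2 - 3*y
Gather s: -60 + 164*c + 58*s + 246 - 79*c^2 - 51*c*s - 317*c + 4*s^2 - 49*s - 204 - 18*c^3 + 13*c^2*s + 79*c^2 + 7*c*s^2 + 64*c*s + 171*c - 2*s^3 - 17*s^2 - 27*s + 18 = -18*c^3 + 18*c - 2*s^3 + s^2*(7*c - 13) + s*(13*c^2 + 13*c - 18)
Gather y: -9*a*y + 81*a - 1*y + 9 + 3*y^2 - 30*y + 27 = 81*a + 3*y^2 + y*(-9*a - 31) + 36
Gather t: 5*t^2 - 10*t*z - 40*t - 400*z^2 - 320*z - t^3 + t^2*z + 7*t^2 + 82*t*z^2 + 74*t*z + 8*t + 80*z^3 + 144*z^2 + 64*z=-t^3 + t^2*(z + 12) + t*(82*z^2 + 64*z - 32) + 80*z^3 - 256*z^2 - 256*z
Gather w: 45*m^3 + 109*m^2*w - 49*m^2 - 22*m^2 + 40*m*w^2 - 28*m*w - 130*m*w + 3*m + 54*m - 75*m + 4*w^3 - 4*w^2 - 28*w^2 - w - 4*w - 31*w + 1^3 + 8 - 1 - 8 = 45*m^3 - 71*m^2 - 18*m + 4*w^3 + w^2*(40*m - 32) + w*(109*m^2 - 158*m - 36)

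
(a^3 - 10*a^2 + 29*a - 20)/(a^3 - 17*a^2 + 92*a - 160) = (a - 1)/(a - 8)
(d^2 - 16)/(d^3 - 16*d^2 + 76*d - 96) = (d^2 - 16)/(d^3 - 16*d^2 + 76*d - 96)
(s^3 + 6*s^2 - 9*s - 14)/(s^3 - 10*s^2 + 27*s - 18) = (s^3 + 6*s^2 - 9*s - 14)/(s^3 - 10*s^2 + 27*s - 18)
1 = 1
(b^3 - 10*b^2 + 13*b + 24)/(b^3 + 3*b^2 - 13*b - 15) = (b - 8)/(b + 5)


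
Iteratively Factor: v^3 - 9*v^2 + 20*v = (v - 4)*(v^2 - 5*v) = v*(v - 4)*(v - 5)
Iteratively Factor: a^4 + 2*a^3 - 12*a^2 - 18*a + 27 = (a + 3)*(a^3 - a^2 - 9*a + 9) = (a - 1)*(a + 3)*(a^2 - 9) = (a - 3)*(a - 1)*(a + 3)*(a + 3)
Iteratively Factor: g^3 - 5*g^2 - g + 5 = (g + 1)*(g^2 - 6*g + 5) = (g - 5)*(g + 1)*(g - 1)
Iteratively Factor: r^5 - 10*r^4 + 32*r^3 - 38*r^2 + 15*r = (r - 1)*(r^4 - 9*r^3 + 23*r^2 - 15*r) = (r - 3)*(r - 1)*(r^3 - 6*r^2 + 5*r) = r*(r - 3)*(r - 1)*(r^2 - 6*r + 5) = r*(r - 5)*(r - 3)*(r - 1)*(r - 1)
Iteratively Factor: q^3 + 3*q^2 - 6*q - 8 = (q + 1)*(q^2 + 2*q - 8) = (q + 1)*(q + 4)*(q - 2)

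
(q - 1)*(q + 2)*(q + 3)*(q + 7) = q^4 + 11*q^3 + 29*q^2 + q - 42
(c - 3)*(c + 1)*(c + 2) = c^3 - 7*c - 6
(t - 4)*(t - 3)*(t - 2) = t^3 - 9*t^2 + 26*t - 24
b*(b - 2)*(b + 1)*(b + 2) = b^4 + b^3 - 4*b^2 - 4*b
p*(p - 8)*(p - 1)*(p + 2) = p^4 - 7*p^3 - 10*p^2 + 16*p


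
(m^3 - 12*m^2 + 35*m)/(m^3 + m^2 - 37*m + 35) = m*(m - 7)/(m^2 + 6*m - 7)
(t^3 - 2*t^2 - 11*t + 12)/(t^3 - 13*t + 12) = (t^2 - t - 12)/(t^2 + t - 12)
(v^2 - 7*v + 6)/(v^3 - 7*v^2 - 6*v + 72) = (v - 1)/(v^2 - v - 12)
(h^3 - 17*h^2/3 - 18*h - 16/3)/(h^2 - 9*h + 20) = (3*h^3 - 17*h^2 - 54*h - 16)/(3*(h^2 - 9*h + 20))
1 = 1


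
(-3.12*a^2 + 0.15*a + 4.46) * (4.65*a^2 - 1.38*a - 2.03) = -14.508*a^4 + 5.0031*a^3 + 26.8656*a^2 - 6.4593*a - 9.0538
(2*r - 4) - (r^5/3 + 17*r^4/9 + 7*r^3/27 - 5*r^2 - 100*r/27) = -r^5/3 - 17*r^4/9 - 7*r^3/27 + 5*r^2 + 154*r/27 - 4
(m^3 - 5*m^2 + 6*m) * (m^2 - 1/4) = m^5 - 5*m^4 + 23*m^3/4 + 5*m^2/4 - 3*m/2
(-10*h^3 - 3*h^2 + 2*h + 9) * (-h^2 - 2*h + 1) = 10*h^5 + 23*h^4 - 6*h^3 - 16*h^2 - 16*h + 9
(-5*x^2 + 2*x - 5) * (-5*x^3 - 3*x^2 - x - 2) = 25*x^5 + 5*x^4 + 24*x^3 + 23*x^2 + x + 10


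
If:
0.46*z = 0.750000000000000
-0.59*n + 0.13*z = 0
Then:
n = 0.36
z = 1.63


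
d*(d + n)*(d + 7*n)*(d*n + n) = d^4*n + 8*d^3*n^2 + d^3*n + 7*d^2*n^3 + 8*d^2*n^2 + 7*d*n^3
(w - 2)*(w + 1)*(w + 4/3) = w^3 + w^2/3 - 10*w/3 - 8/3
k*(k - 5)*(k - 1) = k^3 - 6*k^2 + 5*k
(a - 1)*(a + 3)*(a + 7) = a^3 + 9*a^2 + 11*a - 21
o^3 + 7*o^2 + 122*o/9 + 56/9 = (o + 2/3)*(o + 7/3)*(o + 4)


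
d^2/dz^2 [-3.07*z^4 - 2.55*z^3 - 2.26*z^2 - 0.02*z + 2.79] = -36.84*z^2 - 15.3*z - 4.52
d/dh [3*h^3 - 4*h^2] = h*(9*h - 8)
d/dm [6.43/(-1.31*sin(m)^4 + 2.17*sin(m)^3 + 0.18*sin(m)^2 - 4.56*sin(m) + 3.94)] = (33.6932*sin(m)^3 - 41.8593*sin(m)^2 - 2.3148*sin(m) + 29.3208)*cos(m)/(-1.31*sin(m)^4 + 2.17*sin(m)^3 + 0.18*sin(m)^2 - 4.56*sin(m) + 3.94)^2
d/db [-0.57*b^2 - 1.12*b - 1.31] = -1.14*b - 1.12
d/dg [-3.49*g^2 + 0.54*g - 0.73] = 0.54 - 6.98*g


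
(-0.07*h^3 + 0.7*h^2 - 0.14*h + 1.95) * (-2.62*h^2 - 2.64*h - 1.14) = 0.1834*h^5 - 1.6492*h^4 - 1.4014*h^3 - 5.5374*h^2 - 4.9884*h - 2.223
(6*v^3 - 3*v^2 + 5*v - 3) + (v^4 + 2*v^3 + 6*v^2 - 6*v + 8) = v^4 + 8*v^3 + 3*v^2 - v + 5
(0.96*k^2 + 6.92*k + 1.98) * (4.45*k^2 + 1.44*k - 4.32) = 4.272*k^4 + 32.1764*k^3 + 14.6286*k^2 - 27.0432*k - 8.5536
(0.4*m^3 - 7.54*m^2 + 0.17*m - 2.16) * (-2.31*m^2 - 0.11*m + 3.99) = -0.924*m^5 + 17.3734*m^4 + 2.0327*m^3 - 25.1137*m^2 + 0.9159*m - 8.6184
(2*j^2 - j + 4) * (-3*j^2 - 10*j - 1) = -6*j^4 - 17*j^3 - 4*j^2 - 39*j - 4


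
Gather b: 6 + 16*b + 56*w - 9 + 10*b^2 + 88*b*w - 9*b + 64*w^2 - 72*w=10*b^2 + b*(88*w + 7) + 64*w^2 - 16*w - 3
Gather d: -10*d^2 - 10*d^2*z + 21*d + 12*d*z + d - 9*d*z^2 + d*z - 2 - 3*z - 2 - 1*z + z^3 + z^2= d^2*(-10*z - 10) + d*(-9*z^2 + 13*z + 22) + z^3 + z^2 - 4*z - 4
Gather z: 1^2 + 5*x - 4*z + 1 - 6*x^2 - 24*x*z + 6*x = -6*x^2 + 11*x + z*(-24*x - 4) + 2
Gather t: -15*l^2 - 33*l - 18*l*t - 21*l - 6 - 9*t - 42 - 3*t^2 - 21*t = -15*l^2 - 54*l - 3*t^2 + t*(-18*l - 30) - 48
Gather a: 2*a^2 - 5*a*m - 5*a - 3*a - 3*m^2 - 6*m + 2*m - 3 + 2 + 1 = 2*a^2 + a*(-5*m - 8) - 3*m^2 - 4*m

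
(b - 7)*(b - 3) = b^2 - 10*b + 21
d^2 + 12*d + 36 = (d + 6)^2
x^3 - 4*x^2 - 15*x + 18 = (x - 6)*(x - 1)*(x + 3)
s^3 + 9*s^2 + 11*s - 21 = (s - 1)*(s + 3)*(s + 7)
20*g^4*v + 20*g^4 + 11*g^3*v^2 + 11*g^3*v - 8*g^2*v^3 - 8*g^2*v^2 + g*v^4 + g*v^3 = (-5*g + v)*(-4*g + v)*(g + v)*(g*v + g)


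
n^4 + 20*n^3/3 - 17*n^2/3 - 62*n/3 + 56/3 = (n - 4/3)*(n - 1)*(n + 2)*(n + 7)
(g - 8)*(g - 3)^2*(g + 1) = g^4 - 13*g^3 + 43*g^2 - 15*g - 72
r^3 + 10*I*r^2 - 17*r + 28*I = (r - I)*(r + 4*I)*(r + 7*I)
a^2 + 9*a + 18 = (a + 3)*(a + 6)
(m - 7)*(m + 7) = m^2 - 49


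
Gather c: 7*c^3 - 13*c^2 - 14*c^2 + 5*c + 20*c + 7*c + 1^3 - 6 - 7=7*c^3 - 27*c^2 + 32*c - 12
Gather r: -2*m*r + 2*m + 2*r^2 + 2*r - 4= 2*m + 2*r^2 + r*(2 - 2*m) - 4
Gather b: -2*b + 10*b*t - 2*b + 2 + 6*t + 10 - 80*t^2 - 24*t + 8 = b*(10*t - 4) - 80*t^2 - 18*t + 20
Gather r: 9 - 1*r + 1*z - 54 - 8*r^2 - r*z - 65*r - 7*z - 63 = -8*r^2 + r*(-z - 66) - 6*z - 108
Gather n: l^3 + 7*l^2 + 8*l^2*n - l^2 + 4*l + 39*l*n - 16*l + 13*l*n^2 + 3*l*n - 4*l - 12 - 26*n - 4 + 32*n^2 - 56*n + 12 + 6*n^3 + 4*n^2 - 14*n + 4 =l^3 + 6*l^2 - 16*l + 6*n^3 + n^2*(13*l + 36) + n*(8*l^2 + 42*l - 96)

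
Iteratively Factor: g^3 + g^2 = (g)*(g^2 + g) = g^2*(g + 1)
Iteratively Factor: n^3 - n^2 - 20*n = (n)*(n^2 - n - 20) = n*(n - 5)*(n + 4)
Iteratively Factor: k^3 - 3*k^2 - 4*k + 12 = (k - 3)*(k^2 - 4) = (k - 3)*(k - 2)*(k + 2)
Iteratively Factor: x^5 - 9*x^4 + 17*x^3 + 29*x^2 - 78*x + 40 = (x - 1)*(x^4 - 8*x^3 + 9*x^2 + 38*x - 40) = (x - 1)*(x + 2)*(x^3 - 10*x^2 + 29*x - 20) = (x - 4)*(x - 1)*(x + 2)*(x^2 - 6*x + 5) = (x - 5)*(x - 4)*(x - 1)*(x + 2)*(x - 1)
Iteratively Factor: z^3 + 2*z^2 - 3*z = (z)*(z^2 + 2*z - 3) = z*(z - 1)*(z + 3)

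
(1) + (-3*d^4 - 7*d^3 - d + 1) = -3*d^4 - 7*d^3 - d + 2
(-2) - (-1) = -1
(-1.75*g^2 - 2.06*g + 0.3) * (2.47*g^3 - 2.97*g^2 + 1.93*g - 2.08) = -4.3225*g^5 + 0.1093*g^4 + 3.4817*g^3 - 1.2268*g^2 + 4.8638*g - 0.624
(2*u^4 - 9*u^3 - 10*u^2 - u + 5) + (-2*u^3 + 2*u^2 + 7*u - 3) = 2*u^4 - 11*u^3 - 8*u^2 + 6*u + 2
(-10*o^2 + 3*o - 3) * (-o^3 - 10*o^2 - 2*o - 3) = 10*o^5 + 97*o^4 - 7*o^3 + 54*o^2 - 3*o + 9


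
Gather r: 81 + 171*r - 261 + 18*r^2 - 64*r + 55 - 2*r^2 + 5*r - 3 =16*r^2 + 112*r - 128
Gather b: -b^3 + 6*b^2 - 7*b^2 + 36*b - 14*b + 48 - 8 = -b^3 - b^2 + 22*b + 40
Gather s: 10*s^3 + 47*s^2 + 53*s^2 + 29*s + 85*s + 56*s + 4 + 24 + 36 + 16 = 10*s^3 + 100*s^2 + 170*s + 80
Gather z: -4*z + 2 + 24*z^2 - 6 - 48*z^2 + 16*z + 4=-24*z^2 + 12*z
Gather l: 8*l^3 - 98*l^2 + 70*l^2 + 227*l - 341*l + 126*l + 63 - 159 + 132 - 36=8*l^3 - 28*l^2 + 12*l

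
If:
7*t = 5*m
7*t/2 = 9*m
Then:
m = 0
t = 0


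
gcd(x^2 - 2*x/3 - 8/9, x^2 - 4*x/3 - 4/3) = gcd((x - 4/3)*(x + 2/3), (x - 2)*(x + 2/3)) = x + 2/3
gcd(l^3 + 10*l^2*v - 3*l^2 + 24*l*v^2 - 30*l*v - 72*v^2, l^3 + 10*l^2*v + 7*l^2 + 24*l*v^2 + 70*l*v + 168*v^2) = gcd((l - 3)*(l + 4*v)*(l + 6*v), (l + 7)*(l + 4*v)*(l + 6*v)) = l^2 + 10*l*v + 24*v^2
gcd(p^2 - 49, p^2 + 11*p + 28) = p + 7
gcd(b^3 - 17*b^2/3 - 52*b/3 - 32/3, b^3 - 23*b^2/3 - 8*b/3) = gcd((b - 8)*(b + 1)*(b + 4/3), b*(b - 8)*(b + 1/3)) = b - 8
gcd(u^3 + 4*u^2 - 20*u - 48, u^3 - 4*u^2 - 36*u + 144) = u^2 + 2*u - 24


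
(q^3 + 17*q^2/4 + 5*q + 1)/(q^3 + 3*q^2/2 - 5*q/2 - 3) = (4*q^2 + 9*q + 2)/(2*(2*q^2 - q - 3))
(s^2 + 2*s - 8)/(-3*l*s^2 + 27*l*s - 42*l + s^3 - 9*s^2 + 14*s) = (s + 4)/(-3*l*s + 21*l + s^2 - 7*s)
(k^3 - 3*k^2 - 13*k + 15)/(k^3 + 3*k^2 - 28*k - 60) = (k^2 + 2*k - 3)/(k^2 + 8*k + 12)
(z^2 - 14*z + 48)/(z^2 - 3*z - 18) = (z - 8)/(z + 3)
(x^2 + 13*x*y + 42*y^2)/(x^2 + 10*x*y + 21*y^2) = (x + 6*y)/(x + 3*y)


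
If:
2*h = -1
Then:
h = -1/2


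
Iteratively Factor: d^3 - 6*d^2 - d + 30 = (d + 2)*(d^2 - 8*d + 15) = (d - 3)*(d + 2)*(d - 5)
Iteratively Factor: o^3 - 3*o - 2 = (o + 1)*(o^2 - o - 2) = (o + 1)^2*(o - 2)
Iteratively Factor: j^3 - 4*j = (j - 2)*(j^2 + 2*j) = (j - 2)*(j + 2)*(j)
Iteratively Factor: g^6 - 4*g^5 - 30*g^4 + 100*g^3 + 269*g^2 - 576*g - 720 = (g - 3)*(g^5 - g^4 - 33*g^3 + g^2 + 272*g + 240) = (g - 3)*(g + 3)*(g^4 - 4*g^3 - 21*g^2 + 64*g + 80) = (g - 5)*(g - 3)*(g + 3)*(g^3 + g^2 - 16*g - 16) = (g - 5)*(g - 3)*(g + 1)*(g + 3)*(g^2 - 16) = (g - 5)*(g - 4)*(g - 3)*(g + 1)*(g + 3)*(g + 4)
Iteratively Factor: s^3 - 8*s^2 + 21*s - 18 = (s - 3)*(s^2 - 5*s + 6) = (s - 3)*(s - 2)*(s - 3)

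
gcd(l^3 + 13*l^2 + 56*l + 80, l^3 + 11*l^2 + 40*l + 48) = l^2 + 8*l + 16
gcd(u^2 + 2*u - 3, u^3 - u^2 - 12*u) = u + 3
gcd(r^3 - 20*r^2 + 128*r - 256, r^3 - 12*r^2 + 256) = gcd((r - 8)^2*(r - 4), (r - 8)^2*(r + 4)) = r^2 - 16*r + 64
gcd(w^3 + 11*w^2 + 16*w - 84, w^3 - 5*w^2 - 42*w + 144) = w + 6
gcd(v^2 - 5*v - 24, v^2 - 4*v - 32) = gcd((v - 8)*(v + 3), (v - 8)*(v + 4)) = v - 8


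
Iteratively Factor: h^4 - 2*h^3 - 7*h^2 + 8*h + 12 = (h + 2)*(h^3 - 4*h^2 + h + 6) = (h + 1)*(h + 2)*(h^2 - 5*h + 6) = (h - 3)*(h + 1)*(h + 2)*(h - 2)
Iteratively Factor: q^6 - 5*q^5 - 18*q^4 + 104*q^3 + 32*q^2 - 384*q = (q - 4)*(q^5 - q^4 - 22*q^3 + 16*q^2 + 96*q) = q*(q - 4)*(q^4 - q^3 - 22*q^2 + 16*q + 96) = q*(q - 4)*(q + 2)*(q^3 - 3*q^2 - 16*q + 48) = q*(q - 4)*(q - 3)*(q + 2)*(q^2 - 16) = q*(q - 4)*(q - 3)*(q + 2)*(q + 4)*(q - 4)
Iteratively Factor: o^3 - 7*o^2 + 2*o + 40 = (o + 2)*(o^2 - 9*o + 20) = (o - 4)*(o + 2)*(o - 5)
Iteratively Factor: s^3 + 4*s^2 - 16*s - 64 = (s + 4)*(s^2 - 16) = (s + 4)^2*(s - 4)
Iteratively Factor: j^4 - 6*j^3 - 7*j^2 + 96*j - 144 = (j - 3)*(j^3 - 3*j^2 - 16*j + 48) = (j - 4)*(j - 3)*(j^2 + j - 12) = (j - 4)*(j - 3)*(j + 4)*(j - 3)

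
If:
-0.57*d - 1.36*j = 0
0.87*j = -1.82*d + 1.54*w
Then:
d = 1.05815187187389*w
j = -0.443490122770677*w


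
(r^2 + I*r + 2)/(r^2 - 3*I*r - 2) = (r + 2*I)/(r - 2*I)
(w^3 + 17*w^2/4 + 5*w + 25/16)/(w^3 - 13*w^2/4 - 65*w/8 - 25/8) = (w + 5/2)/(w - 5)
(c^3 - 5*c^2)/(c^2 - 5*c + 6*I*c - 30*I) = c^2/(c + 6*I)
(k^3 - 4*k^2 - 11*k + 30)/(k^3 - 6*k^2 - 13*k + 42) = (k - 5)/(k - 7)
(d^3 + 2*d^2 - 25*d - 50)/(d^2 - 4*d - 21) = (-d^3 - 2*d^2 + 25*d + 50)/(-d^2 + 4*d + 21)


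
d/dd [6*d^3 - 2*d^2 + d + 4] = 18*d^2 - 4*d + 1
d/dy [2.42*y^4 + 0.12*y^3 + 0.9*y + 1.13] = 9.68*y^3 + 0.36*y^2 + 0.9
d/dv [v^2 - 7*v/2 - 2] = 2*v - 7/2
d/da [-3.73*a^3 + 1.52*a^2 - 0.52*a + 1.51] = -11.19*a^2 + 3.04*a - 0.52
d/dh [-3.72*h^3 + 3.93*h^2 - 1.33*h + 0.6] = -11.16*h^2 + 7.86*h - 1.33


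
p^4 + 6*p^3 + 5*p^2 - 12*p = p*(p - 1)*(p + 3)*(p + 4)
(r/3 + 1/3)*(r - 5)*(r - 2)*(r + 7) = r^4/3 + r^3/3 - 13*r^2 + 31*r/3 + 70/3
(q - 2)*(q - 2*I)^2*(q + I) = q^4 - 2*q^3 - 3*I*q^3 + 6*I*q^2 - 4*I*q + 8*I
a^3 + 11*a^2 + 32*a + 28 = (a + 2)^2*(a + 7)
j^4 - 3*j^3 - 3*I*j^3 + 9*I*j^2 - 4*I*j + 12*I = (j - 3)*(j - 2*I)^2*(j + I)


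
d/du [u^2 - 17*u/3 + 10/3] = 2*u - 17/3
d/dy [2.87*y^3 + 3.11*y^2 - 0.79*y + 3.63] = 8.61*y^2 + 6.22*y - 0.79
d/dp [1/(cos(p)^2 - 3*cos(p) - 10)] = (2*cos(p) - 3)*sin(p)/(sin(p)^2 + 3*cos(p) + 9)^2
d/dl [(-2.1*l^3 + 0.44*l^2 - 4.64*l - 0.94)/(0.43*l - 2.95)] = (-1.806*l^3 + 18.7742*l^2 - 2.596*l + 14.0922)/(0.1849*l^2 - 2.537*l + 8.7025)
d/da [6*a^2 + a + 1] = 12*a + 1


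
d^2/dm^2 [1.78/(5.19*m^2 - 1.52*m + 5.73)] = (-95.892516*m^2 + 28.084128*m + 1.78*(10.38*m - 1.52)*(20.76*m - 3.04) - 105.869772)/(5.19*m^2 - 1.52*m + 5.73)^3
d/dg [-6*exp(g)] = -6*exp(g)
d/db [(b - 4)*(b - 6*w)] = 2*b - 6*w - 4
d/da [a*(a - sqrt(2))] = 2*a - sqrt(2)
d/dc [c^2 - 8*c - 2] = 2*c - 8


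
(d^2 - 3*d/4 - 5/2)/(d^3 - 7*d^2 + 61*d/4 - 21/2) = (4*d + 5)/(4*d^2 - 20*d + 21)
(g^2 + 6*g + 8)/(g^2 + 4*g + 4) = (g + 4)/(g + 2)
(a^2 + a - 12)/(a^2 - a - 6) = (a + 4)/(a + 2)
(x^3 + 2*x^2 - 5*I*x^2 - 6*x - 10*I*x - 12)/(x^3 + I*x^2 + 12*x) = (x^2 + 2*x*(1 - I) - 4*I)/(x*(x + 4*I))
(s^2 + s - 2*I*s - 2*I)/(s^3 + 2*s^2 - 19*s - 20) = (s - 2*I)/(s^2 + s - 20)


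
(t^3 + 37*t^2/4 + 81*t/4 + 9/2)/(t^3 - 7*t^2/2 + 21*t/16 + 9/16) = 4*(t^2 + 9*t + 18)/(4*t^2 - 15*t + 9)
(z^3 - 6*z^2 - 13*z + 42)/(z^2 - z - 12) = (z^2 - 9*z + 14)/(z - 4)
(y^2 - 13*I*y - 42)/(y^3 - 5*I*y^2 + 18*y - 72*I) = (y - 7*I)/(y^2 + I*y + 12)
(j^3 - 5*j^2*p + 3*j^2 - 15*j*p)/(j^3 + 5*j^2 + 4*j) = (j^2 - 5*j*p + 3*j - 15*p)/(j^2 + 5*j + 4)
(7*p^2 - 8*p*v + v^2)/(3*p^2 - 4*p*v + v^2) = (7*p - v)/(3*p - v)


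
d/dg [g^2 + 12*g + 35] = 2*g + 12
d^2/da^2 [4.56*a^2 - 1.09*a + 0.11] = 9.12000000000000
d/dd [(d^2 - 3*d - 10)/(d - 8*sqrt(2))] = (-d^2 + 3*d + (d - 8*sqrt(2))*(2*d - 3) + 10)/(d - 8*sqrt(2))^2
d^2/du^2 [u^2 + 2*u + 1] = 2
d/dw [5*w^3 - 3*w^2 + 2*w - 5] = 15*w^2 - 6*w + 2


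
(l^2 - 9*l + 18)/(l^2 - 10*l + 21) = (l - 6)/(l - 7)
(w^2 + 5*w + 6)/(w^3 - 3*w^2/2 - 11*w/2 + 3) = 2*(w + 3)/(2*w^2 - 7*w + 3)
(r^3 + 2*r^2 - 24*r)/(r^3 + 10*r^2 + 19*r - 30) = r*(r - 4)/(r^2 + 4*r - 5)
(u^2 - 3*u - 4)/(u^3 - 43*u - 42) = (u - 4)/(u^2 - u - 42)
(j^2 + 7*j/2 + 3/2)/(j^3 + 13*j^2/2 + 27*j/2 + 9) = (2*j + 1)/(2*j^2 + 7*j + 6)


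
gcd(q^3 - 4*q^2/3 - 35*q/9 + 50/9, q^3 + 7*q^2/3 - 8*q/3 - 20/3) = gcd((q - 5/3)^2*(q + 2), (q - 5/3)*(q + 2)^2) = q^2 + q/3 - 10/3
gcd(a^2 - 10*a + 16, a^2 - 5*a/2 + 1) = a - 2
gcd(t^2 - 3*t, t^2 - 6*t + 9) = t - 3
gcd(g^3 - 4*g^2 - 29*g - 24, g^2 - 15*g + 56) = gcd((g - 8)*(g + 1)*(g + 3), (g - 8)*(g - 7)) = g - 8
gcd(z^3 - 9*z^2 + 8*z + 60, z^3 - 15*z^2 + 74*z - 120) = z^2 - 11*z + 30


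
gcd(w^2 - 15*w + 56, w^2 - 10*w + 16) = w - 8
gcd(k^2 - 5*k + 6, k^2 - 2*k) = k - 2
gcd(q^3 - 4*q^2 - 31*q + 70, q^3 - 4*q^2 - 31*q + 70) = q^3 - 4*q^2 - 31*q + 70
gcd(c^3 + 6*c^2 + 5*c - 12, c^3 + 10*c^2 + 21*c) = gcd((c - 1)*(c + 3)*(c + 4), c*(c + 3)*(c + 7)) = c + 3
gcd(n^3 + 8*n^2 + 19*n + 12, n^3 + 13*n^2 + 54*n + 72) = n^2 + 7*n + 12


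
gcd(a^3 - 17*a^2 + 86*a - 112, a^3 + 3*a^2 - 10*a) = a - 2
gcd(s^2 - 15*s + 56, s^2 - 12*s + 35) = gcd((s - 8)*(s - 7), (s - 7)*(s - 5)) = s - 7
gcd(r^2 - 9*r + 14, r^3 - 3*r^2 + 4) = r - 2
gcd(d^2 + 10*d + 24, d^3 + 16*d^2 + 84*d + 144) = d^2 + 10*d + 24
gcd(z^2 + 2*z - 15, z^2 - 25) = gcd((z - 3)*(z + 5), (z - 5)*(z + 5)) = z + 5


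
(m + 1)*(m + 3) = m^2 + 4*m + 3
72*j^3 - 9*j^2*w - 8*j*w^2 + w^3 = (-8*j + w)*(-3*j + w)*(3*j + w)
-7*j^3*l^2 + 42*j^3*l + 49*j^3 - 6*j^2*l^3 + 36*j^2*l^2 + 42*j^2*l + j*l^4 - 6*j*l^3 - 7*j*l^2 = (-7*j + l)*(j + l)*(l - 7)*(j*l + j)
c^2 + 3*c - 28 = (c - 4)*(c + 7)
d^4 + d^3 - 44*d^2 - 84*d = d*(d - 7)*(d + 2)*(d + 6)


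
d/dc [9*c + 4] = 9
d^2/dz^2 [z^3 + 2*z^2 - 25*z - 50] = 6*z + 4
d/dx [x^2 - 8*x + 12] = 2*x - 8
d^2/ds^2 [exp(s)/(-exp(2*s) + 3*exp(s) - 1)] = (-2*(2*exp(s) - 3)^2*exp(2*s) + (8*exp(s) - 9)*(exp(2*s) - 3*exp(s) + 1)*exp(s) - (exp(2*s) - 3*exp(s) + 1)^2)*exp(s)/(exp(2*s) - 3*exp(s) + 1)^3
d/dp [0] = 0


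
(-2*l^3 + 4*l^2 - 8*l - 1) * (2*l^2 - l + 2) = -4*l^5 + 10*l^4 - 24*l^3 + 14*l^2 - 15*l - 2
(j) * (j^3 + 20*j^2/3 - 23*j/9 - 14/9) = j^4 + 20*j^3/3 - 23*j^2/9 - 14*j/9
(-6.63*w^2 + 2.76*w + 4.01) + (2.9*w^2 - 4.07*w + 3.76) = -3.73*w^2 - 1.31*w + 7.77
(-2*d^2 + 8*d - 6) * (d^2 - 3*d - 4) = -2*d^4 + 14*d^3 - 22*d^2 - 14*d + 24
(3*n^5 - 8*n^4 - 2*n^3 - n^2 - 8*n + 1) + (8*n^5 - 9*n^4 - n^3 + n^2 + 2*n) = 11*n^5 - 17*n^4 - 3*n^3 - 6*n + 1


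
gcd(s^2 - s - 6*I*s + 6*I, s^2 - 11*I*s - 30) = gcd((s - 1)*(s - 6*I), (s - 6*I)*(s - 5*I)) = s - 6*I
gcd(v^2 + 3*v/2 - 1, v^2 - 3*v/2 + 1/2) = v - 1/2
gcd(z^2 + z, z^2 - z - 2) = z + 1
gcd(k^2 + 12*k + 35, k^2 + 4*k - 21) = k + 7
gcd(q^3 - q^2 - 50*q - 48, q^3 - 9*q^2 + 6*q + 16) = q^2 - 7*q - 8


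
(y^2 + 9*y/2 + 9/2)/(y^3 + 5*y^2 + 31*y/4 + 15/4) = 2*(y + 3)/(2*y^2 + 7*y + 5)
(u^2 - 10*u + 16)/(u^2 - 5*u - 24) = (u - 2)/(u + 3)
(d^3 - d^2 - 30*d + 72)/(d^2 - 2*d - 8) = (d^2 + 3*d - 18)/(d + 2)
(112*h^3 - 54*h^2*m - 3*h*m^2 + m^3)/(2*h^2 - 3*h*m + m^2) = (56*h^2 + h*m - m^2)/(h - m)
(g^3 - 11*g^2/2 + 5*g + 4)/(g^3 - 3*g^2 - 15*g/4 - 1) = 2*(g - 2)/(2*g + 1)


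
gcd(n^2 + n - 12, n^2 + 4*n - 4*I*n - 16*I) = n + 4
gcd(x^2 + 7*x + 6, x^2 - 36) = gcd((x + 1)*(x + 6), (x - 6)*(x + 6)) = x + 6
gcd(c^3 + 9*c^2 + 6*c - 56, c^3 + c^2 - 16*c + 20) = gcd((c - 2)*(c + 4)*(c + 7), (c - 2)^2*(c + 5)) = c - 2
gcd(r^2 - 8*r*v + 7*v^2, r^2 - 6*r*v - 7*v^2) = r - 7*v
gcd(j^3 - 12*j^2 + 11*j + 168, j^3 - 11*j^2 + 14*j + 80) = j - 8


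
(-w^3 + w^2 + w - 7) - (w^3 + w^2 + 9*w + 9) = -2*w^3 - 8*w - 16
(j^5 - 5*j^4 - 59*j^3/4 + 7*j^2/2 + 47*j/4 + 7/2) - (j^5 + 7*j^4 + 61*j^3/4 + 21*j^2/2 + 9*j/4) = -12*j^4 - 30*j^3 - 7*j^2 + 19*j/2 + 7/2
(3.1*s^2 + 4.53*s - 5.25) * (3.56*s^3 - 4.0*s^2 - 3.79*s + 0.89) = 11.036*s^5 + 3.7268*s^4 - 48.559*s^3 + 6.5903*s^2 + 23.9292*s - 4.6725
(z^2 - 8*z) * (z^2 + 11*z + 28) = z^4 + 3*z^3 - 60*z^2 - 224*z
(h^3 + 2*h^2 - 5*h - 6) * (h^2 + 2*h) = h^5 + 4*h^4 - h^3 - 16*h^2 - 12*h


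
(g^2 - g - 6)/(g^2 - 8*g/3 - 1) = 3*(g + 2)/(3*g + 1)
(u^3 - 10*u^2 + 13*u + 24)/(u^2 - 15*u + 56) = (u^2 - 2*u - 3)/(u - 7)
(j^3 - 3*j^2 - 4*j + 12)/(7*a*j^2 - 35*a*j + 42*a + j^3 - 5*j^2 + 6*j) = (j + 2)/(7*a + j)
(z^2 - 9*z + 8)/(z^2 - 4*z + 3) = (z - 8)/(z - 3)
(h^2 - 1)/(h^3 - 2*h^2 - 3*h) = (h - 1)/(h*(h - 3))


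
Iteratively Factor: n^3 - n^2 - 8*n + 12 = (n + 3)*(n^2 - 4*n + 4) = (n - 2)*(n + 3)*(n - 2)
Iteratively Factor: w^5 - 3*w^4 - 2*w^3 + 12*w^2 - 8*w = (w - 1)*(w^4 - 2*w^3 - 4*w^2 + 8*w) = (w - 1)*(w + 2)*(w^3 - 4*w^2 + 4*w) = w*(w - 1)*(w + 2)*(w^2 - 4*w + 4) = w*(w - 2)*(w - 1)*(w + 2)*(w - 2)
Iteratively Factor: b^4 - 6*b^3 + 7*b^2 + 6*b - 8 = (b - 1)*(b^3 - 5*b^2 + 2*b + 8) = (b - 4)*(b - 1)*(b^2 - b - 2) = (b - 4)*(b - 2)*(b - 1)*(b + 1)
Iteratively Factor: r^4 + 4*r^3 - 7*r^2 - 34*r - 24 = (r + 4)*(r^3 - 7*r - 6) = (r + 1)*(r + 4)*(r^2 - r - 6) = (r - 3)*(r + 1)*(r + 4)*(r + 2)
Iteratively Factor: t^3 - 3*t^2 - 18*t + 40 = (t - 5)*(t^2 + 2*t - 8) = (t - 5)*(t - 2)*(t + 4)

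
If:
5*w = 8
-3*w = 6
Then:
No Solution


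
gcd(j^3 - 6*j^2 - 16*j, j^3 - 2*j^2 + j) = j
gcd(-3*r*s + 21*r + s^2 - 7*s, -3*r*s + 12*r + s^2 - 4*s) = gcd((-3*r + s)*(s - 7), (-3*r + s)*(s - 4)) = 3*r - s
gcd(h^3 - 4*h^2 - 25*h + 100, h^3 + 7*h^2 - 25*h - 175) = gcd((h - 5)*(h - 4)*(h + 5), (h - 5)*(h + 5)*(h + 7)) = h^2 - 25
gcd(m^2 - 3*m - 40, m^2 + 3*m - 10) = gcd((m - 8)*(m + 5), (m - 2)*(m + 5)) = m + 5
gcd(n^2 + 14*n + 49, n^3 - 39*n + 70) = n + 7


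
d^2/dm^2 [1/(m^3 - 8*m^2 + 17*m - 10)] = 2*((8 - 3*m)*(m^3 - 8*m^2 + 17*m - 10) + (3*m^2 - 16*m + 17)^2)/(m^3 - 8*m^2 + 17*m - 10)^3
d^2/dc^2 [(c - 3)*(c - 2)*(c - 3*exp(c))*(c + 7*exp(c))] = 4*c^3*exp(c) - 84*c^2*exp(2*c) + 4*c^2*exp(c) + 12*c^2 + 252*c*exp(2*c) - 32*c*exp(c) - 30*c - 126*exp(2*c) + 8*exp(c) + 12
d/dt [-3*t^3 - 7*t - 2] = -9*t^2 - 7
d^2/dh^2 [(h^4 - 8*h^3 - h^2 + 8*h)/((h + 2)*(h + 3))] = 2*(h^6 + 15*h^5 + 93*h^4 + 101*h^3 - 486*h^2 - 1008*h - 276)/(h^6 + 15*h^5 + 93*h^4 + 305*h^3 + 558*h^2 + 540*h + 216)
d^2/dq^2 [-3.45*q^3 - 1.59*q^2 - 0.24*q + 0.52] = -20.7*q - 3.18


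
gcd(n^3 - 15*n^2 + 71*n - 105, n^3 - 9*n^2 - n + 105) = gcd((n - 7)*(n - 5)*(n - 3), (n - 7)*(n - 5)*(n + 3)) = n^2 - 12*n + 35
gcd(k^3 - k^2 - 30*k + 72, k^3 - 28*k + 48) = k^2 + 2*k - 24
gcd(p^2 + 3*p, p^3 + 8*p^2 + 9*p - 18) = p + 3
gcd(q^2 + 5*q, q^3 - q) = q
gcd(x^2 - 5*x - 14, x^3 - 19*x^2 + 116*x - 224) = x - 7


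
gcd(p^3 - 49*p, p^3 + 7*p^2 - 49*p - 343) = p^2 - 49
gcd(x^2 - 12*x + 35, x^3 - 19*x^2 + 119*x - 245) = x^2 - 12*x + 35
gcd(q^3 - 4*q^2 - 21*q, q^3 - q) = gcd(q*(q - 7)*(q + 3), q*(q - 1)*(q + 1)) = q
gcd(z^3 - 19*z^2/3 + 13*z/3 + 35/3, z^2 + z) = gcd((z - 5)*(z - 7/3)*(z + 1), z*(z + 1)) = z + 1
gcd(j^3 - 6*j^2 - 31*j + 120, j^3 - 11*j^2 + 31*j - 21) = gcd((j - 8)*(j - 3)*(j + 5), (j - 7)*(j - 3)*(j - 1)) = j - 3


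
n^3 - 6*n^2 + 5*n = n*(n - 5)*(n - 1)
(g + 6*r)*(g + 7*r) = g^2 + 13*g*r + 42*r^2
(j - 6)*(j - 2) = j^2 - 8*j + 12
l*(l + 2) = l^2 + 2*l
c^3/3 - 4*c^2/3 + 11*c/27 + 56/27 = (c/3 + 1/3)*(c - 8/3)*(c - 7/3)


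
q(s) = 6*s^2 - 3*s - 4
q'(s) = 12*s - 3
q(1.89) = 11.76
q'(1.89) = 19.68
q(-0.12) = -3.55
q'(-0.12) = -4.44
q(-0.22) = -3.05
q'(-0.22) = -5.64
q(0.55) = -3.84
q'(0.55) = 3.60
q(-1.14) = 7.22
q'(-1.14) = -16.68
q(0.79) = -2.63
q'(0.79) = 6.48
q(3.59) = 62.56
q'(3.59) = 40.08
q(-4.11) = 109.68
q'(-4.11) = -52.32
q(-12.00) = 896.00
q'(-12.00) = -147.00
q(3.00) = 41.00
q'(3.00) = 33.00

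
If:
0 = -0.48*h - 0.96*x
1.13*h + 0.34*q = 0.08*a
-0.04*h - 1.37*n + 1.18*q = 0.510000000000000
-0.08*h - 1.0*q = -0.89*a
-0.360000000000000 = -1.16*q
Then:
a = 0.34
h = -0.07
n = -0.10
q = 0.31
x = 0.03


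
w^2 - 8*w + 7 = (w - 7)*(w - 1)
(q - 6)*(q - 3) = q^2 - 9*q + 18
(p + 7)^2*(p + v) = p^3 + p^2*v + 14*p^2 + 14*p*v + 49*p + 49*v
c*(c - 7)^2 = c^3 - 14*c^2 + 49*c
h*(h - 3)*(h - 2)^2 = h^4 - 7*h^3 + 16*h^2 - 12*h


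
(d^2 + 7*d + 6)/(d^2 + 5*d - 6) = (d + 1)/(d - 1)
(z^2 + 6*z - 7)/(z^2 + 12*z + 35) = (z - 1)/(z + 5)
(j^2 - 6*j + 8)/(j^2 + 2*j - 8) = (j - 4)/(j + 4)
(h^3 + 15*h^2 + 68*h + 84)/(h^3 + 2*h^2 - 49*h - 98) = (h + 6)/(h - 7)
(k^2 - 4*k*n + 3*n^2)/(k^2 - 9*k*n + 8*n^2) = (k - 3*n)/(k - 8*n)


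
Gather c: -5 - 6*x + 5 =-6*x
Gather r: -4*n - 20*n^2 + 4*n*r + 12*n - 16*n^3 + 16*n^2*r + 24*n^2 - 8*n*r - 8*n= -16*n^3 + 4*n^2 + r*(16*n^2 - 4*n)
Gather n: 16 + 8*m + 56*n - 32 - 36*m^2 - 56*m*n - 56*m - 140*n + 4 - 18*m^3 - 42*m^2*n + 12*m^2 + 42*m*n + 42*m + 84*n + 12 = -18*m^3 - 24*m^2 - 6*m + n*(-42*m^2 - 14*m)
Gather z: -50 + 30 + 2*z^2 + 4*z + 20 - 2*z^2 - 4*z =0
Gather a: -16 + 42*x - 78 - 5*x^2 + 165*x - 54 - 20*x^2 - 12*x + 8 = -25*x^2 + 195*x - 140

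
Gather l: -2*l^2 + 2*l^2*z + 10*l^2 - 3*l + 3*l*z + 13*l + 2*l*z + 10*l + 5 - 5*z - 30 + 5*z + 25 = l^2*(2*z + 8) + l*(5*z + 20)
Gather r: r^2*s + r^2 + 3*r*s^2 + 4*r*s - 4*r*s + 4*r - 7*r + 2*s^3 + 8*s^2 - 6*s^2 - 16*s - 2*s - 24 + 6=r^2*(s + 1) + r*(3*s^2 - 3) + 2*s^3 + 2*s^2 - 18*s - 18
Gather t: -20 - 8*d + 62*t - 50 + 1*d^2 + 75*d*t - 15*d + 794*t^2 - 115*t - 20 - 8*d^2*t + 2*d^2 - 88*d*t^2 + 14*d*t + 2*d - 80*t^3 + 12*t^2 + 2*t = 3*d^2 - 21*d - 80*t^3 + t^2*(806 - 88*d) + t*(-8*d^2 + 89*d - 51) - 90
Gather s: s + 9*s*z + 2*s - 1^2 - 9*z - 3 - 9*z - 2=s*(9*z + 3) - 18*z - 6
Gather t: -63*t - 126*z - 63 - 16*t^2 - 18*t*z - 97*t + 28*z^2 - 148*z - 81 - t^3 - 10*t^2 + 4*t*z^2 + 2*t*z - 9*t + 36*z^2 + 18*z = -t^3 - 26*t^2 + t*(4*z^2 - 16*z - 169) + 64*z^2 - 256*z - 144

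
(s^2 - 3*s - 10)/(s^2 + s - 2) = (s - 5)/(s - 1)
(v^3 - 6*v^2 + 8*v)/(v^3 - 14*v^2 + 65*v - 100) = v*(v - 2)/(v^2 - 10*v + 25)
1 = 1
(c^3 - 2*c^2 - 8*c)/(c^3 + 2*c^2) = (c - 4)/c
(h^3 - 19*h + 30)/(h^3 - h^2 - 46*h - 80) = (h^2 - 5*h + 6)/(h^2 - 6*h - 16)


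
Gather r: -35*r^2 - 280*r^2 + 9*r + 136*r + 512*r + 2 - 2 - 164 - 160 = -315*r^2 + 657*r - 324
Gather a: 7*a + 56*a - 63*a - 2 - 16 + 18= 0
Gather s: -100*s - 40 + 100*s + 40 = 0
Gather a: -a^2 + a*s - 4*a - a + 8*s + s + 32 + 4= -a^2 + a*(s - 5) + 9*s + 36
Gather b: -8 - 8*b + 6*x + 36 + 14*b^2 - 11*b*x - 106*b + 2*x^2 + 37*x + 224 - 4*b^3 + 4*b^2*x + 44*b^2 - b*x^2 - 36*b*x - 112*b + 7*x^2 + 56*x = -4*b^3 + b^2*(4*x + 58) + b*(-x^2 - 47*x - 226) + 9*x^2 + 99*x + 252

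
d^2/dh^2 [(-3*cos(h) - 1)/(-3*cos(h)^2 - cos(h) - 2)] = 2*(-243*(1 - cos(2*h))^2*cos(h) - 27*(1 - cos(2*h))^2 + 113*cos(h) + 58*cos(2*h) - 63*cos(3*h) + 54*cos(5*h) + 78)/(2*cos(h) + 3*cos(2*h) + 7)^3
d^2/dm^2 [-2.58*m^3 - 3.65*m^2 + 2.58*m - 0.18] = -15.48*m - 7.3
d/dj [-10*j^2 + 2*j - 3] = 2 - 20*j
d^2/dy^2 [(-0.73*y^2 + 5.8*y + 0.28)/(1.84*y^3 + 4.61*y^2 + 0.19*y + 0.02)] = (-4.942976*y^6 + 117.81888*y^5 + 308.094384*y^4 + 282.125062*y^3 + 34.133412*y^2 - 1.798872*y - 0.07608)/(6.229504*y^9 + 46.822848*y^8 + 119.241384*y^7 + 107.845253*y^6 + 13.330857*y^5 + 1.816341*y^4 + 0.114175*y^3 + 0.007698*y^2 + 0.000228*y + 8.0e-6)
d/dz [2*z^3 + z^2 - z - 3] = 6*z^2 + 2*z - 1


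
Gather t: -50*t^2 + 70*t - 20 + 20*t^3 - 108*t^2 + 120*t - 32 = 20*t^3 - 158*t^2 + 190*t - 52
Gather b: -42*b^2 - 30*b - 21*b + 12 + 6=-42*b^2 - 51*b + 18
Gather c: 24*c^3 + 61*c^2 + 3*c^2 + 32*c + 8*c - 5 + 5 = 24*c^3 + 64*c^2 + 40*c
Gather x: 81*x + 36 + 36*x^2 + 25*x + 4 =36*x^2 + 106*x + 40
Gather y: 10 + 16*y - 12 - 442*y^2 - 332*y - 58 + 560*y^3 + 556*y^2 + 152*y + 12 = 560*y^3 + 114*y^2 - 164*y - 48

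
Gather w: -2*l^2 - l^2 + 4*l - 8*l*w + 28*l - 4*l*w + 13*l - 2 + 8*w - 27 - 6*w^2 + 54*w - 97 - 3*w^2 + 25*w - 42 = -3*l^2 + 45*l - 9*w^2 + w*(87 - 12*l) - 168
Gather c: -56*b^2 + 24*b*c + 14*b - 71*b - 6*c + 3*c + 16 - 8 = -56*b^2 - 57*b + c*(24*b - 3) + 8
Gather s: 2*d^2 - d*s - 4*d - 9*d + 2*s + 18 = 2*d^2 - 13*d + s*(2 - d) + 18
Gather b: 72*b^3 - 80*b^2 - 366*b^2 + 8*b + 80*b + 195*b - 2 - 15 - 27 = 72*b^3 - 446*b^2 + 283*b - 44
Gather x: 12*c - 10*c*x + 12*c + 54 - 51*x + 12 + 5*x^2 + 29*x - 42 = 24*c + 5*x^2 + x*(-10*c - 22) + 24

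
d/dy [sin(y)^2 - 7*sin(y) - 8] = (2*sin(y) - 7)*cos(y)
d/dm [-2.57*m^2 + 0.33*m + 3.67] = 0.33 - 5.14*m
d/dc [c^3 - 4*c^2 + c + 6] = 3*c^2 - 8*c + 1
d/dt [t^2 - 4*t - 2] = 2*t - 4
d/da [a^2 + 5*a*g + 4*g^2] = 2*a + 5*g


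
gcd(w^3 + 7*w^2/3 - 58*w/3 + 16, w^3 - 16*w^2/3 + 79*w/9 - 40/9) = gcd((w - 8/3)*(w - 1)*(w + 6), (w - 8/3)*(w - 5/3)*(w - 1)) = w^2 - 11*w/3 + 8/3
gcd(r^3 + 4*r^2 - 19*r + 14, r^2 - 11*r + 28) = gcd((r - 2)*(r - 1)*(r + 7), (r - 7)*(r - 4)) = 1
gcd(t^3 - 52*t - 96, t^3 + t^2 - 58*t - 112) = t^2 - 6*t - 16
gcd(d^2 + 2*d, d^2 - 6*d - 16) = d + 2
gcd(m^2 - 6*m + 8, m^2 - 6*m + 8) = m^2 - 6*m + 8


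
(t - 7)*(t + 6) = t^2 - t - 42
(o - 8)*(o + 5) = o^2 - 3*o - 40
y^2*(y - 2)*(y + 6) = y^4 + 4*y^3 - 12*y^2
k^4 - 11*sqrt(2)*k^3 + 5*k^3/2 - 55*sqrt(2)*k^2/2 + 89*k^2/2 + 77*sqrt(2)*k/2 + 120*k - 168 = (k - 1)*(k + 7/2)*(k - 8*sqrt(2))*(k - 3*sqrt(2))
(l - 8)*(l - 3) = l^2 - 11*l + 24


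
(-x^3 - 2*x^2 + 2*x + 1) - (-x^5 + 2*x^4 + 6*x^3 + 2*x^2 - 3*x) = x^5 - 2*x^4 - 7*x^3 - 4*x^2 + 5*x + 1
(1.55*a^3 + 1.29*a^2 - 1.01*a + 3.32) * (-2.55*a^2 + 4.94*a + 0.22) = -3.9525*a^5 + 4.3675*a^4 + 9.2891*a^3 - 13.1716*a^2 + 16.1786*a + 0.7304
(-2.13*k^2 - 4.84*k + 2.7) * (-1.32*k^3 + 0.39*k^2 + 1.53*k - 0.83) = 2.8116*k^5 + 5.5581*k^4 - 8.7105*k^3 - 4.5843*k^2 + 8.1482*k - 2.241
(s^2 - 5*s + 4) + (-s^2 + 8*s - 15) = 3*s - 11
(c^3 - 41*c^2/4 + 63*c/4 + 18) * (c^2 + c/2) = c^5 - 39*c^4/4 + 85*c^3/8 + 207*c^2/8 + 9*c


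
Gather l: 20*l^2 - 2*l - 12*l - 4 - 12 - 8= 20*l^2 - 14*l - 24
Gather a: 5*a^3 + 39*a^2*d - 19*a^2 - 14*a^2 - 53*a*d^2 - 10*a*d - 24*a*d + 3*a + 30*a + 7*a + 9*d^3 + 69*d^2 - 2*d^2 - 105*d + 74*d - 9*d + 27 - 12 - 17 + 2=5*a^3 + a^2*(39*d - 33) + a*(-53*d^2 - 34*d + 40) + 9*d^3 + 67*d^2 - 40*d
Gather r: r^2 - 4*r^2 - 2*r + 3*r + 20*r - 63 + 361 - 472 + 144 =-3*r^2 + 21*r - 30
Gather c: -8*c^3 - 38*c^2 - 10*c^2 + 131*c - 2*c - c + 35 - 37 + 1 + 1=-8*c^3 - 48*c^2 + 128*c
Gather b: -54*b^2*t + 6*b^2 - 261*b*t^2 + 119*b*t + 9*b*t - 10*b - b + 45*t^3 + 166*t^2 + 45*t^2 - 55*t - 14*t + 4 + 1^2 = b^2*(6 - 54*t) + b*(-261*t^2 + 128*t - 11) + 45*t^3 + 211*t^2 - 69*t + 5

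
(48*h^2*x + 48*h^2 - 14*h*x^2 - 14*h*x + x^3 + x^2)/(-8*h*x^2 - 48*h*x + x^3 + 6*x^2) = (-6*h*x - 6*h + x^2 + x)/(x*(x + 6))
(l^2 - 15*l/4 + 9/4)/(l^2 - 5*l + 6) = (l - 3/4)/(l - 2)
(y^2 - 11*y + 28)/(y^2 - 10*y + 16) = (y^2 - 11*y + 28)/(y^2 - 10*y + 16)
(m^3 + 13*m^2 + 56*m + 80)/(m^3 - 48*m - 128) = (m + 5)/(m - 8)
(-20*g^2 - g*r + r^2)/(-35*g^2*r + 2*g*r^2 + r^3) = (4*g + r)/(r*(7*g + r))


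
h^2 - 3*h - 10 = (h - 5)*(h + 2)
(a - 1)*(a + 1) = a^2 - 1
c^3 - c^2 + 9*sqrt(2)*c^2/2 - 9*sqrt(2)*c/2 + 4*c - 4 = (c - 1)*(c + sqrt(2)/2)*(c + 4*sqrt(2))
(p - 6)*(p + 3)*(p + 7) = p^3 + 4*p^2 - 39*p - 126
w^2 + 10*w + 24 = (w + 4)*(w + 6)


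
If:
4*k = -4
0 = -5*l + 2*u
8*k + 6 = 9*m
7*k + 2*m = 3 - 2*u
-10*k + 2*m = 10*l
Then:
No Solution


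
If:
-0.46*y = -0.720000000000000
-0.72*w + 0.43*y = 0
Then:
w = 0.93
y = 1.57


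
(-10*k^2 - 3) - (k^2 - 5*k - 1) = -11*k^2 + 5*k - 2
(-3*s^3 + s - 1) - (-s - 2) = -3*s^3 + 2*s + 1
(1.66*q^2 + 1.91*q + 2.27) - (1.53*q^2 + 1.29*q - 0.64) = 0.13*q^2 + 0.62*q + 2.91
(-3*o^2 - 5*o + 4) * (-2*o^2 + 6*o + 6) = 6*o^4 - 8*o^3 - 56*o^2 - 6*o + 24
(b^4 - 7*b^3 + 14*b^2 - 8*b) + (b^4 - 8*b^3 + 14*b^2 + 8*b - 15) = 2*b^4 - 15*b^3 + 28*b^2 - 15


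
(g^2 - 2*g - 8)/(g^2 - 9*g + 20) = (g + 2)/(g - 5)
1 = 1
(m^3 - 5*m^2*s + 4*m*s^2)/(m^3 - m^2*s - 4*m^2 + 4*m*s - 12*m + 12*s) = m*(m - 4*s)/(m^2 - 4*m - 12)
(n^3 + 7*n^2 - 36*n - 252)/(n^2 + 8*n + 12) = (n^2 + n - 42)/(n + 2)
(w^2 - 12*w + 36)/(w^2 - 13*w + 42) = (w - 6)/(w - 7)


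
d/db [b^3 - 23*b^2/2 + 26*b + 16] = 3*b^2 - 23*b + 26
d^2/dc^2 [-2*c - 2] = 0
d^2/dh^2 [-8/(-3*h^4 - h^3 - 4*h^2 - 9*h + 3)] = 16*(-(18*h^2 + 3*h + 4)*(3*h^4 + h^3 + 4*h^2 + 9*h - 3) + (12*h^3 + 3*h^2 + 8*h + 9)^2)/(3*h^4 + h^3 + 4*h^2 + 9*h - 3)^3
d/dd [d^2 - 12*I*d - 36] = 2*d - 12*I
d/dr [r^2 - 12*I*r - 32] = 2*r - 12*I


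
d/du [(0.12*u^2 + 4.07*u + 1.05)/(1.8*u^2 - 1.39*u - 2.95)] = (-7.4928*u^2 - 4.488*u - 10.547)/(3.24*u^4 - 5.004*u^3 - 8.6879*u^2 + 8.201*u + 8.7025)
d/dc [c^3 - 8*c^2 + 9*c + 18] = 3*c^2 - 16*c + 9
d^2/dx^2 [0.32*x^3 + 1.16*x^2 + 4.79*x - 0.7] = 1.92*x + 2.32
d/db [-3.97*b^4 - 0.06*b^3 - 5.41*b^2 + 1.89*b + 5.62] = -15.88*b^3 - 0.18*b^2 - 10.82*b + 1.89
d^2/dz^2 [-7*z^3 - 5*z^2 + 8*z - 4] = -42*z - 10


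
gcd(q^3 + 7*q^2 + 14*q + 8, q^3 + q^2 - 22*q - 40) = q^2 + 6*q + 8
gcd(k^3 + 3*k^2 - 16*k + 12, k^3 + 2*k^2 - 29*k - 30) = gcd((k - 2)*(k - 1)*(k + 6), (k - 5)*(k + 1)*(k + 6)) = k + 6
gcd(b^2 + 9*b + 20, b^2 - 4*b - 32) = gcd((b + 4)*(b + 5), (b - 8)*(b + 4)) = b + 4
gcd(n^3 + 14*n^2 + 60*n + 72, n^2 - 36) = n + 6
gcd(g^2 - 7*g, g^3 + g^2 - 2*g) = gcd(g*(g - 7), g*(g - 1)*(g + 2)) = g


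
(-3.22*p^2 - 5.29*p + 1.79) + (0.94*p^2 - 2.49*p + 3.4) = -2.28*p^2 - 7.78*p + 5.19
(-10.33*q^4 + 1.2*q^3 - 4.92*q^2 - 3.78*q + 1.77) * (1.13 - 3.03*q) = 31.2999*q^5 - 15.3089*q^4 + 16.2636*q^3 + 5.8938*q^2 - 9.6345*q + 2.0001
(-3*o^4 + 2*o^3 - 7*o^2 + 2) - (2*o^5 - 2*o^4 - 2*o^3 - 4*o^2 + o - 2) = -2*o^5 - o^4 + 4*o^3 - 3*o^2 - o + 4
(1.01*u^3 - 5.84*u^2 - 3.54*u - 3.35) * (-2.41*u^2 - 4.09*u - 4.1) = -2.4341*u^5 + 9.9435*u^4 + 28.276*u^3 + 46.4961*u^2 + 28.2155*u + 13.735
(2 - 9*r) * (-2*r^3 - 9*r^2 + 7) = 18*r^4 + 77*r^3 - 18*r^2 - 63*r + 14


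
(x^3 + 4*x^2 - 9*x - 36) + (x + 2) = x^3 + 4*x^2 - 8*x - 34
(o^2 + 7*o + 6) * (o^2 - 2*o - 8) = o^4 + 5*o^3 - 16*o^2 - 68*o - 48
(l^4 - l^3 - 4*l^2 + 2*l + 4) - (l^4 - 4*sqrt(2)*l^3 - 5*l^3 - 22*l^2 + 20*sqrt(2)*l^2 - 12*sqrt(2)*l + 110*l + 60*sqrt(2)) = 4*l^3 + 4*sqrt(2)*l^3 - 20*sqrt(2)*l^2 + 18*l^2 - 108*l + 12*sqrt(2)*l - 60*sqrt(2) + 4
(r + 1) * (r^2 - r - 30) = r^3 - 31*r - 30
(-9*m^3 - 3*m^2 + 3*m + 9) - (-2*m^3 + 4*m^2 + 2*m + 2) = -7*m^3 - 7*m^2 + m + 7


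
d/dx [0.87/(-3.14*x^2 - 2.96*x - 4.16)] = (5.4636*x + 2.5752)/(3.14*x^2 + 2.96*x + 4.16)^2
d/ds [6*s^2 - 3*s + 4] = 12*s - 3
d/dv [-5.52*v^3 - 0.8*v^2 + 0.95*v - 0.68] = -16.56*v^2 - 1.6*v + 0.95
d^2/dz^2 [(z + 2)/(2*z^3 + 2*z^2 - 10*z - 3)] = 4*(2*(z + 2)*(3*z^2 + 2*z - 5)^2 + (-3*z^2 - 2*z - (z + 2)*(3*z + 1) + 5)*(2*z^3 + 2*z^2 - 10*z - 3))/(2*z^3 + 2*z^2 - 10*z - 3)^3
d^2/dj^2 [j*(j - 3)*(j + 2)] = 6*j - 2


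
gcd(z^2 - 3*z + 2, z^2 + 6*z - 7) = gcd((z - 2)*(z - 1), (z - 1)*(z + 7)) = z - 1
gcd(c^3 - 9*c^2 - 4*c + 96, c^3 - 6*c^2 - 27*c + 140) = c - 4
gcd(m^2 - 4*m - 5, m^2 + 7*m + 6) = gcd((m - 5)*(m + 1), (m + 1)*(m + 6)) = m + 1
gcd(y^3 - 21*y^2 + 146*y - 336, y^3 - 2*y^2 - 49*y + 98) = y - 7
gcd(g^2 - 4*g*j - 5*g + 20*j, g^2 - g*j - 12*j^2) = g - 4*j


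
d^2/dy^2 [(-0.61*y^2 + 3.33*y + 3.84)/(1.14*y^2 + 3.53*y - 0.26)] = (13.56486*y^3 + 28.85796*y^2 + 98.63964*y + 104.00614)/(1.481544*y^6 + 13.762764*y^5 + 41.60259*y^4 + 37.709225*y^3 - 9.48831*y^2 + 0.715884*y - 0.017576)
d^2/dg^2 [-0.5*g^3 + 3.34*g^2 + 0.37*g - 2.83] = 6.68 - 3.0*g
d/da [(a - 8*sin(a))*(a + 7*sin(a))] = -a*cos(a) + 2*a - sin(a) - 56*sin(2*a)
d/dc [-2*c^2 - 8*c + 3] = -4*c - 8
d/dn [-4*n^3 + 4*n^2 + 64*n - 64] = -12*n^2 + 8*n + 64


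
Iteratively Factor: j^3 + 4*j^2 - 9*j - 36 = (j + 3)*(j^2 + j - 12) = (j - 3)*(j + 3)*(j + 4)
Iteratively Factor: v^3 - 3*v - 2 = (v - 2)*(v^2 + 2*v + 1) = (v - 2)*(v + 1)*(v + 1)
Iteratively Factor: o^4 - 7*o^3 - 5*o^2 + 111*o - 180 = (o - 5)*(o^3 - 2*o^2 - 15*o + 36) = (o - 5)*(o - 3)*(o^2 + o - 12) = (o - 5)*(o - 3)*(o + 4)*(o - 3)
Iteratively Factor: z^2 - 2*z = (z)*(z - 2)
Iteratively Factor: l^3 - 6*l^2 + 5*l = (l)*(l^2 - 6*l + 5) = l*(l - 1)*(l - 5)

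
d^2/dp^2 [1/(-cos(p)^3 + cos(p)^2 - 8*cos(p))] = ((-35*cos(p) + 8*cos(2*p) - 9*cos(3*p))*(cos(p)^2 - cos(p) + 8)*cos(p)/4 - 2*(3*cos(p)^2 - 2*cos(p) + 8)^2*sin(p)^2)/((cos(p)^2 - cos(p) + 8)^3*cos(p)^3)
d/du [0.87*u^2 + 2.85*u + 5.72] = 1.74*u + 2.85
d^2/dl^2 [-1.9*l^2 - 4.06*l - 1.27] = -3.80000000000000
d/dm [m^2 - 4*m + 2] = 2*m - 4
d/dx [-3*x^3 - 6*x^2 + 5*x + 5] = -9*x^2 - 12*x + 5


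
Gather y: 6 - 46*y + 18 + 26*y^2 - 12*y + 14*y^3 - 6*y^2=14*y^3 + 20*y^2 - 58*y + 24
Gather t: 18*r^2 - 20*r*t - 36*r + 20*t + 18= 18*r^2 - 36*r + t*(20 - 20*r) + 18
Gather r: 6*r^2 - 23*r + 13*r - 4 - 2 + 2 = 6*r^2 - 10*r - 4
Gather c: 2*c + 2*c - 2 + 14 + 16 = 4*c + 28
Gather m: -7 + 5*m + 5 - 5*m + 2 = 0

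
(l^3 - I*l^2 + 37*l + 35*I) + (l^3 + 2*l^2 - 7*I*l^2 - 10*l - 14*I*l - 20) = 2*l^3 + 2*l^2 - 8*I*l^2 + 27*l - 14*I*l - 20 + 35*I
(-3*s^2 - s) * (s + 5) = -3*s^3 - 16*s^2 - 5*s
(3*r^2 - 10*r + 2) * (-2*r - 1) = -6*r^3 + 17*r^2 + 6*r - 2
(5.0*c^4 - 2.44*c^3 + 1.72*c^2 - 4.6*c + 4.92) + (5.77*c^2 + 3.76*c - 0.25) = 5.0*c^4 - 2.44*c^3 + 7.49*c^2 - 0.84*c + 4.67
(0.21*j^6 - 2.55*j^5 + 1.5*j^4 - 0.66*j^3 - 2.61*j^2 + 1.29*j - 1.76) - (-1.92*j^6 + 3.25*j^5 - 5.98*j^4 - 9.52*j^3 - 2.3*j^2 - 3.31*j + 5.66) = 2.13*j^6 - 5.8*j^5 + 7.48*j^4 + 8.86*j^3 - 0.31*j^2 + 4.6*j - 7.42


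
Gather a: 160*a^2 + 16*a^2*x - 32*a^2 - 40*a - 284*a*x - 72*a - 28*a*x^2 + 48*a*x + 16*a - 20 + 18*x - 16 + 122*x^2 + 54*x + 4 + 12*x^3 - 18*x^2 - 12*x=a^2*(16*x + 128) + a*(-28*x^2 - 236*x - 96) + 12*x^3 + 104*x^2 + 60*x - 32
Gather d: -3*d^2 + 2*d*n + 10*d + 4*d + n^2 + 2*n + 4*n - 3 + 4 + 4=-3*d^2 + d*(2*n + 14) + n^2 + 6*n + 5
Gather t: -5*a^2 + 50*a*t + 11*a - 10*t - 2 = -5*a^2 + 11*a + t*(50*a - 10) - 2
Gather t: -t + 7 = 7 - t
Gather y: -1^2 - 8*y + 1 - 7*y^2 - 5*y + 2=-7*y^2 - 13*y + 2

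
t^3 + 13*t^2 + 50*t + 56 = (t + 2)*(t + 4)*(t + 7)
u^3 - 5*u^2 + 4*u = u*(u - 4)*(u - 1)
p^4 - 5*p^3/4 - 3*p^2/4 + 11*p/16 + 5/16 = (p - 5/4)*(p - 1)*(p + 1/2)^2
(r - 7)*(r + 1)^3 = r^4 - 4*r^3 - 18*r^2 - 20*r - 7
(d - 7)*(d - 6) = d^2 - 13*d + 42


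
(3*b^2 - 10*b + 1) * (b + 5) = 3*b^3 + 5*b^2 - 49*b + 5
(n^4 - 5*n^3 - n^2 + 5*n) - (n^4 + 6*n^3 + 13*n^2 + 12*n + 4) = -11*n^3 - 14*n^2 - 7*n - 4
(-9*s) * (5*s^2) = -45*s^3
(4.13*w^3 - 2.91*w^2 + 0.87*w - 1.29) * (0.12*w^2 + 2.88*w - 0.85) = 0.4956*w^5 + 11.5452*w^4 - 11.7869*w^3 + 4.8243*w^2 - 4.4547*w + 1.0965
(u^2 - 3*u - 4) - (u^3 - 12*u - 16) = -u^3 + u^2 + 9*u + 12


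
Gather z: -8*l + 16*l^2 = 16*l^2 - 8*l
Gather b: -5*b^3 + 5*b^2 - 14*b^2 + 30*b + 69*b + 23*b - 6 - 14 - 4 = -5*b^3 - 9*b^2 + 122*b - 24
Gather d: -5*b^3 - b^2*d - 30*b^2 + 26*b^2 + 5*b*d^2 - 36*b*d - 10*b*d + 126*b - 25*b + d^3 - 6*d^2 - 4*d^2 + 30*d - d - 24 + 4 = -5*b^3 - 4*b^2 + 101*b + d^3 + d^2*(5*b - 10) + d*(-b^2 - 46*b + 29) - 20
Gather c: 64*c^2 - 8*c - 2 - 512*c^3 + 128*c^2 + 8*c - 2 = -512*c^3 + 192*c^2 - 4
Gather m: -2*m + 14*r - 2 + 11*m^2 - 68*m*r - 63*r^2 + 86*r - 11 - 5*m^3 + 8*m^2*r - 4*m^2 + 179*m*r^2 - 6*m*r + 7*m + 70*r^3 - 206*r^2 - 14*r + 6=-5*m^3 + m^2*(8*r + 7) + m*(179*r^2 - 74*r + 5) + 70*r^3 - 269*r^2 + 86*r - 7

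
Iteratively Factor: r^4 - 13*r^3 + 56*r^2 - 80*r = (r)*(r^3 - 13*r^2 + 56*r - 80) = r*(r - 4)*(r^2 - 9*r + 20) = r*(r - 5)*(r - 4)*(r - 4)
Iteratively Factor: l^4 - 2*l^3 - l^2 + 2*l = (l - 2)*(l^3 - l) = (l - 2)*(l + 1)*(l^2 - l) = l*(l - 2)*(l + 1)*(l - 1)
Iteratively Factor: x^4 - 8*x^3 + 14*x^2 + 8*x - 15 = (x - 1)*(x^3 - 7*x^2 + 7*x + 15) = (x - 1)*(x + 1)*(x^2 - 8*x + 15) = (x - 5)*(x - 1)*(x + 1)*(x - 3)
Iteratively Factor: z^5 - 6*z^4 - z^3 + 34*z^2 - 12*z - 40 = (z + 2)*(z^4 - 8*z^3 + 15*z^2 + 4*z - 20) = (z + 1)*(z + 2)*(z^3 - 9*z^2 + 24*z - 20) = (z - 2)*(z + 1)*(z + 2)*(z^2 - 7*z + 10) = (z - 5)*(z - 2)*(z + 1)*(z + 2)*(z - 2)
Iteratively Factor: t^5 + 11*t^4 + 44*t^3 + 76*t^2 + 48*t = (t + 2)*(t^4 + 9*t^3 + 26*t^2 + 24*t) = (t + 2)*(t + 4)*(t^3 + 5*t^2 + 6*t) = (t + 2)*(t + 3)*(t + 4)*(t^2 + 2*t) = (t + 2)^2*(t + 3)*(t + 4)*(t)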